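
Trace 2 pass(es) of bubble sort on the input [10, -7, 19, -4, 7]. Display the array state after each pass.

After pass 1: [-7, 10, -4, 7, 19] (3 swaps)
After pass 2: [-7, -4, 7, 10, 19] (2 swaps)
Total swaps: 5


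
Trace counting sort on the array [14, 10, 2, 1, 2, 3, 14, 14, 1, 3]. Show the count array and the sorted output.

Count array: [0, 2, 2, 2, 0, 0, 0, 0, 0, 0, 1, 0, 0, 0, 3]
(count[i] = number of elements equal to i)
Cumulative count: [0, 2, 4, 6, 6, 6, 6, 6, 6, 6, 7, 7, 7, 7, 10]
Sorted: [1, 1, 2, 2, 3, 3, 10, 14, 14, 14]


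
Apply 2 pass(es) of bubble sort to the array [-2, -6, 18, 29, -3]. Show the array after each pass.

After pass 1: [-6, -2, 18, -3, 29] (2 swaps)
After pass 2: [-6, -2, -3, 18, 29] (1 swaps)
Total swaps: 3


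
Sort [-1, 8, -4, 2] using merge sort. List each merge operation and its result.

Divide and conquer:
  Merge [-1] + [8] -> [-1, 8]
  Merge [-4] + [2] -> [-4, 2]
  Merge [-1, 8] + [-4, 2] -> [-4, -1, 2, 8]


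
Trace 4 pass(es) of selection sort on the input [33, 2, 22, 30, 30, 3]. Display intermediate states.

Pass 1: Select minimum 2 at index 1, swap -> [2, 33, 22, 30, 30, 3]
Pass 2: Select minimum 3 at index 5, swap -> [2, 3, 22, 30, 30, 33]
Pass 3: Select minimum 22 at index 2, swap -> [2, 3, 22, 30, 30, 33]
Pass 4: Select minimum 30 at index 3, swap -> [2, 3, 22, 30, 30, 33]


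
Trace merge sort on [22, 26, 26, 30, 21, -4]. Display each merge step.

Divide and conquer:
  Merge [26] + [26] -> [26, 26]
  Merge [22] + [26, 26] -> [22, 26, 26]
  Merge [21] + [-4] -> [-4, 21]
  Merge [30] + [-4, 21] -> [-4, 21, 30]
  Merge [22, 26, 26] + [-4, 21, 30] -> [-4, 21, 22, 26, 26, 30]


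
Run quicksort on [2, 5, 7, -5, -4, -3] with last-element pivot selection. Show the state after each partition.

Partition 1: pivot=-3 at index 2 -> [-5, -4, -3, 2, 5, 7]
Partition 2: pivot=-4 at index 1 -> [-5, -4, -3, 2, 5, 7]
Partition 3: pivot=7 at index 5 -> [-5, -4, -3, 2, 5, 7]
Partition 4: pivot=5 at index 4 -> [-5, -4, -3, 2, 5, 7]


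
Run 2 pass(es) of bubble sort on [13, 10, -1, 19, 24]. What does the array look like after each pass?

After pass 1: [10, -1, 13, 19, 24] (2 swaps)
After pass 2: [-1, 10, 13, 19, 24] (1 swaps)
Total swaps: 3


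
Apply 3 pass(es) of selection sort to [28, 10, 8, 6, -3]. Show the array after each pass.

Pass 1: Select minimum -3 at index 4, swap -> [-3, 10, 8, 6, 28]
Pass 2: Select minimum 6 at index 3, swap -> [-3, 6, 8, 10, 28]
Pass 3: Select minimum 8 at index 2, swap -> [-3, 6, 8, 10, 28]


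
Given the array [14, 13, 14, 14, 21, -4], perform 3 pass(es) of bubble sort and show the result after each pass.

After pass 1: [13, 14, 14, 14, -4, 21] (2 swaps)
After pass 2: [13, 14, 14, -4, 14, 21] (1 swaps)
After pass 3: [13, 14, -4, 14, 14, 21] (1 swaps)
Total swaps: 4


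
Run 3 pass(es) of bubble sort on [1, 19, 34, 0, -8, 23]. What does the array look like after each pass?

After pass 1: [1, 19, 0, -8, 23, 34] (3 swaps)
After pass 2: [1, 0, -8, 19, 23, 34] (2 swaps)
After pass 3: [0, -8, 1, 19, 23, 34] (2 swaps)
Total swaps: 7


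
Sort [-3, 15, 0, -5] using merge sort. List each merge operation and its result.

Divide and conquer:
  Merge [-3] + [15] -> [-3, 15]
  Merge [0] + [-5] -> [-5, 0]
  Merge [-3, 15] + [-5, 0] -> [-5, -3, 0, 15]


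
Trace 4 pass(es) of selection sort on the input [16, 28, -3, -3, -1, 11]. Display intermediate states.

Pass 1: Select minimum -3 at index 2, swap -> [-3, 28, 16, -3, -1, 11]
Pass 2: Select minimum -3 at index 3, swap -> [-3, -3, 16, 28, -1, 11]
Pass 3: Select minimum -1 at index 4, swap -> [-3, -3, -1, 28, 16, 11]
Pass 4: Select minimum 11 at index 5, swap -> [-3, -3, -1, 11, 16, 28]


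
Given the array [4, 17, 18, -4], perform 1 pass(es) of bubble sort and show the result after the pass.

After pass 1: [4, 17, -4, 18] (1 swaps)
Total swaps: 1


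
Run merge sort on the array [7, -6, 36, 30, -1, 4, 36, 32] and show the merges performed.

Divide and conquer:
  Merge [7] + [-6] -> [-6, 7]
  Merge [36] + [30] -> [30, 36]
  Merge [-6, 7] + [30, 36] -> [-6, 7, 30, 36]
  Merge [-1] + [4] -> [-1, 4]
  Merge [36] + [32] -> [32, 36]
  Merge [-1, 4] + [32, 36] -> [-1, 4, 32, 36]
  Merge [-6, 7, 30, 36] + [-1, 4, 32, 36] -> [-6, -1, 4, 7, 30, 32, 36, 36]


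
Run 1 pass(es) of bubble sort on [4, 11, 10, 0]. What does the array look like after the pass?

After pass 1: [4, 10, 0, 11] (2 swaps)
Total swaps: 2


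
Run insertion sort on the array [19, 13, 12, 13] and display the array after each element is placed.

First element 19 is already 'sorted'
Insert 13: shifted 1 elements -> [13, 19, 12, 13]
Insert 12: shifted 2 elements -> [12, 13, 19, 13]
Insert 13: shifted 1 elements -> [12, 13, 13, 19]


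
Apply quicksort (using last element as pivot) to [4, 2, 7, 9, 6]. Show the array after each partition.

Partition 1: pivot=6 at index 2 -> [4, 2, 6, 9, 7]
Partition 2: pivot=2 at index 0 -> [2, 4, 6, 9, 7]
Partition 3: pivot=7 at index 3 -> [2, 4, 6, 7, 9]


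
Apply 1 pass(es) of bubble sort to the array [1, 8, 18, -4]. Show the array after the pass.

After pass 1: [1, 8, -4, 18] (1 swaps)
Total swaps: 1


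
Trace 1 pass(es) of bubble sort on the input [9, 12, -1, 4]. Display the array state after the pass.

After pass 1: [9, -1, 4, 12] (2 swaps)
Total swaps: 2


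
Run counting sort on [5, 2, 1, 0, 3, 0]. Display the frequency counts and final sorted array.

Count array: [2, 1, 1, 1, 0, 1]
(count[i] = number of elements equal to i)
Cumulative count: [2, 3, 4, 5, 5, 6]
Sorted: [0, 0, 1, 2, 3, 5]


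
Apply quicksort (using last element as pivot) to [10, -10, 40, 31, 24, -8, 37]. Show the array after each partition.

Partition 1: pivot=37 at index 5 -> [10, -10, 31, 24, -8, 37, 40]
Partition 2: pivot=-8 at index 1 -> [-10, -8, 31, 24, 10, 37, 40]
Partition 3: pivot=10 at index 2 -> [-10, -8, 10, 24, 31, 37, 40]
Partition 4: pivot=31 at index 4 -> [-10, -8, 10, 24, 31, 37, 40]


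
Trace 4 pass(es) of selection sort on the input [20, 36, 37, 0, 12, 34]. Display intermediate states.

Pass 1: Select minimum 0 at index 3, swap -> [0, 36, 37, 20, 12, 34]
Pass 2: Select minimum 12 at index 4, swap -> [0, 12, 37, 20, 36, 34]
Pass 3: Select minimum 20 at index 3, swap -> [0, 12, 20, 37, 36, 34]
Pass 4: Select minimum 34 at index 5, swap -> [0, 12, 20, 34, 36, 37]


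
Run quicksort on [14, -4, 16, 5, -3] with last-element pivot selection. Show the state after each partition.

Partition 1: pivot=-3 at index 1 -> [-4, -3, 16, 5, 14]
Partition 2: pivot=14 at index 3 -> [-4, -3, 5, 14, 16]


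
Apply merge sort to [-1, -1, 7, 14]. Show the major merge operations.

Divide and conquer:
  Merge [-1] + [-1] -> [-1, -1]
  Merge [7] + [14] -> [7, 14]
  Merge [-1, -1] + [7, 14] -> [-1, -1, 7, 14]


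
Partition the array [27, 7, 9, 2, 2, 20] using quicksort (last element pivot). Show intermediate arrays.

Partition 1: pivot=20 at index 4 -> [7, 9, 2, 2, 20, 27]
Partition 2: pivot=2 at index 1 -> [2, 2, 7, 9, 20, 27]
Partition 3: pivot=9 at index 3 -> [2, 2, 7, 9, 20, 27]


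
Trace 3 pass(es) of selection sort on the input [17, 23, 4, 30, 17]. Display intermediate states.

Pass 1: Select minimum 4 at index 2, swap -> [4, 23, 17, 30, 17]
Pass 2: Select minimum 17 at index 2, swap -> [4, 17, 23, 30, 17]
Pass 3: Select minimum 17 at index 4, swap -> [4, 17, 17, 30, 23]


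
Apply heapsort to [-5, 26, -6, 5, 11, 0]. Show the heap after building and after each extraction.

Build heap: [26, 11, 0, 5, -5, -6]
Extract 26: [11, 5, 0, -6, -5, 26]
Extract 11: [5, -5, 0, -6, 11, 26]
Extract 5: [0, -5, -6, 5, 11, 26]
Extract 0: [-5, -6, 0, 5, 11, 26]
Extract -5: [-6, -5, 0, 5, 11, 26]


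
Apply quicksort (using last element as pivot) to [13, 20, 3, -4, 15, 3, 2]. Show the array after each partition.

Partition 1: pivot=2 at index 1 -> [-4, 2, 3, 13, 15, 3, 20]
Partition 2: pivot=20 at index 6 -> [-4, 2, 3, 13, 15, 3, 20]
Partition 3: pivot=3 at index 3 -> [-4, 2, 3, 3, 15, 13, 20]
Partition 4: pivot=13 at index 4 -> [-4, 2, 3, 3, 13, 15, 20]


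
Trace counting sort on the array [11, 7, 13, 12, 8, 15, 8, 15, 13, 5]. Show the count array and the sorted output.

Count array: [0, 0, 0, 0, 0, 1, 0, 1, 2, 0, 0, 1, 1, 2, 0, 2]
(count[i] = number of elements equal to i)
Cumulative count: [0, 0, 0, 0, 0, 1, 1, 2, 4, 4, 4, 5, 6, 8, 8, 10]
Sorted: [5, 7, 8, 8, 11, 12, 13, 13, 15, 15]


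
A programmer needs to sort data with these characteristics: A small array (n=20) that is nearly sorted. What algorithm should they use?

Best choice: Insertion sort
Reason: Insertion sort is O(n) for nearly sorted arrays and has low overhead


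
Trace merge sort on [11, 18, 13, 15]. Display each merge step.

Divide and conquer:
  Merge [11] + [18] -> [11, 18]
  Merge [13] + [15] -> [13, 15]
  Merge [11, 18] + [13, 15] -> [11, 13, 15, 18]


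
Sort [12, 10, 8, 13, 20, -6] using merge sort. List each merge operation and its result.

Divide and conquer:
  Merge [10] + [8] -> [8, 10]
  Merge [12] + [8, 10] -> [8, 10, 12]
  Merge [20] + [-6] -> [-6, 20]
  Merge [13] + [-6, 20] -> [-6, 13, 20]
  Merge [8, 10, 12] + [-6, 13, 20] -> [-6, 8, 10, 12, 13, 20]


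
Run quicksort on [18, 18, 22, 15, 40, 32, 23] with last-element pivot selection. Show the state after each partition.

Partition 1: pivot=23 at index 4 -> [18, 18, 22, 15, 23, 32, 40]
Partition 2: pivot=15 at index 0 -> [15, 18, 22, 18, 23, 32, 40]
Partition 3: pivot=18 at index 2 -> [15, 18, 18, 22, 23, 32, 40]
Partition 4: pivot=40 at index 6 -> [15, 18, 18, 22, 23, 32, 40]


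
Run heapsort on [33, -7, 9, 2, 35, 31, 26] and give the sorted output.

Build heap: [35, 33, 31, 2, -7, 9, 26]
Extract 35: [33, 26, 31, 2, -7, 9, 35]
Extract 33: [31, 26, 9, 2, -7, 33, 35]
Extract 31: [26, 2, 9, -7, 31, 33, 35]
Extract 26: [9, 2, -7, 26, 31, 33, 35]
Extract 9: [2, -7, 9, 26, 31, 33, 35]
Extract 2: [-7, 2, 9, 26, 31, 33, 35]


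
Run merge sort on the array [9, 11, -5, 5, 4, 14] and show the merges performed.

Divide and conquer:
  Merge [11] + [-5] -> [-5, 11]
  Merge [9] + [-5, 11] -> [-5, 9, 11]
  Merge [4] + [14] -> [4, 14]
  Merge [5] + [4, 14] -> [4, 5, 14]
  Merge [-5, 9, 11] + [4, 5, 14] -> [-5, 4, 5, 9, 11, 14]


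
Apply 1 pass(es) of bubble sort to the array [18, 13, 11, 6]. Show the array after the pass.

After pass 1: [13, 11, 6, 18] (3 swaps)
Total swaps: 3


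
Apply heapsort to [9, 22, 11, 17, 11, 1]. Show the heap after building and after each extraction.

Build heap: [22, 17, 11, 9, 11, 1]
Extract 22: [17, 11, 11, 9, 1, 22]
Extract 17: [11, 9, 11, 1, 17, 22]
Extract 11: [11, 9, 1, 11, 17, 22]
Extract 11: [9, 1, 11, 11, 17, 22]
Extract 9: [1, 9, 11, 11, 17, 22]


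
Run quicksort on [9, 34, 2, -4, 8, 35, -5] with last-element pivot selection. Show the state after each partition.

Partition 1: pivot=-5 at index 0 -> [-5, 34, 2, -4, 8, 35, 9]
Partition 2: pivot=9 at index 4 -> [-5, 2, -4, 8, 9, 35, 34]
Partition 3: pivot=8 at index 3 -> [-5, 2, -4, 8, 9, 35, 34]
Partition 4: pivot=-4 at index 1 -> [-5, -4, 2, 8, 9, 35, 34]
Partition 5: pivot=34 at index 5 -> [-5, -4, 2, 8, 9, 34, 35]


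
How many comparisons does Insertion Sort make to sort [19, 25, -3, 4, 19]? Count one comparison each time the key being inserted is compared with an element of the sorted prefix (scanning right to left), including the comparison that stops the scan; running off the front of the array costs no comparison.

Insert 25: 19 <= 25 (stop) = 1 comparison(s) -> [19, 25, -3, 4, 19]
Insert -3: 25 > -3 (shift), 19 > -3 (shift), reached front = 2 comparison(s) -> [-3, 19, 25, 4, 19]
Insert 4: 25 > 4 (shift), 19 > 4 (shift), -3 <= 4 (stop) = 3 comparison(s) -> [-3, 4, 19, 25, 19]
Insert 19: 25 > 19 (shift), 19 <= 19 (stop) = 2 comparison(s) -> [-3, 4, 19, 19, 25]
Total comparisons: 1 + 2 + 3 + 2 = 8


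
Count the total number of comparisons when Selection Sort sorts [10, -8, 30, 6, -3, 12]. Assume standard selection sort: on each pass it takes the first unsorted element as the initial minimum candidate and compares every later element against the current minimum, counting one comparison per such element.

Pass 1: scan indices 1..5 for the minimum = 5 comparison(s); min is -8, place at index 0 -> [-8, 10, 30, 6, -3, 12]
Pass 2: scan indices 2..5 for the minimum = 4 comparison(s); min is -3, place at index 1 -> [-8, -3, 30, 6, 10, 12]
Pass 3: scan indices 3..5 for the minimum = 3 comparison(s); min is 6, place at index 2 -> [-8, -3, 6, 30, 10, 12]
Pass 4: scan indices 4..5 for the minimum = 2 comparison(s); min is 10, place at index 3 -> [-8, -3, 6, 10, 30, 12]
Pass 5: scan indices 5..5 for the minimum = 1 comparison(s); min is 12, place at index 4 -> [-8, -3, 6, 10, 12, 30]
Selection sort always scans the whole unsorted suffix, so the count is (n-1) + (n-2) + ... + 1 = n(n-1)/2 = 6*5/2 = 15 regardless of the input order.
Total comparisons: 5 + 4 + 3 + 2 + 1 = 15


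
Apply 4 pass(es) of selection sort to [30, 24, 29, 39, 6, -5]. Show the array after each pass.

Pass 1: Select minimum -5 at index 5, swap -> [-5, 24, 29, 39, 6, 30]
Pass 2: Select minimum 6 at index 4, swap -> [-5, 6, 29, 39, 24, 30]
Pass 3: Select minimum 24 at index 4, swap -> [-5, 6, 24, 39, 29, 30]
Pass 4: Select minimum 29 at index 4, swap -> [-5, 6, 24, 29, 39, 30]


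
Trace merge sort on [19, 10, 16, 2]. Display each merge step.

Divide and conquer:
  Merge [19] + [10] -> [10, 19]
  Merge [16] + [2] -> [2, 16]
  Merge [10, 19] + [2, 16] -> [2, 10, 16, 19]


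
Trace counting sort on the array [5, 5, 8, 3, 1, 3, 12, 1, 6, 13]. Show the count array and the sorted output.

Count array: [0, 2, 0, 2, 0, 2, 1, 0, 1, 0, 0, 0, 1, 1]
(count[i] = number of elements equal to i)
Cumulative count: [0, 2, 2, 4, 4, 6, 7, 7, 8, 8, 8, 8, 9, 10]
Sorted: [1, 1, 3, 3, 5, 5, 6, 8, 12, 13]


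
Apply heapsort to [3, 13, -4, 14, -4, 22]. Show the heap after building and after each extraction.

Build heap: [22, 14, 3, 13, -4, -4]
Extract 22: [14, 13, 3, -4, -4, 22]
Extract 14: [13, -4, 3, -4, 14, 22]
Extract 13: [3, -4, -4, 13, 14, 22]
Extract 3: [-4, -4, 3, 13, 14, 22]
Extract -4: [-4, -4, 3, 13, 14, 22]


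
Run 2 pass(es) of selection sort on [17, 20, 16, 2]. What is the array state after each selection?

Pass 1: Select minimum 2 at index 3, swap -> [2, 20, 16, 17]
Pass 2: Select minimum 16 at index 2, swap -> [2, 16, 20, 17]


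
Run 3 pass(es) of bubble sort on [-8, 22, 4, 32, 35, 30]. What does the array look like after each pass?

After pass 1: [-8, 4, 22, 32, 30, 35] (2 swaps)
After pass 2: [-8, 4, 22, 30, 32, 35] (1 swaps)
After pass 3: [-8, 4, 22, 30, 32, 35] (0 swaps)
Total swaps: 3


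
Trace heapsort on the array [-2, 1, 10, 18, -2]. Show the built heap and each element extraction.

Build heap: [18, 1, 10, -2, -2]
Extract 18: [10, 1, -2, -2, 18]
Extract 10: [1, -2, -2, 10, 18]
Extract 1: [-2, -2, 1, 10, 18]
Extract -2: [-2, -2, 1, 10, 18]


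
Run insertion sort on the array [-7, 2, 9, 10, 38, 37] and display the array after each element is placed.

First element -7 is already 'sorted'
Insert 2: shifted 0 elements -> [-7, 2, 9, 10, 38, 37]
Insert 9: shifted 0 elements -> [-7, 2, 9, 10, 38, 37]
Insert 10: shifted 0 elements -> [-7, 2, 9, 10, 38, 37]
Insert 38: shifted 0 elements -> [-7, 2, 9, 10, 38, 37]
Insert 37: shifted 1 elements -> [-7, 2, 9, 10, 37, 38]


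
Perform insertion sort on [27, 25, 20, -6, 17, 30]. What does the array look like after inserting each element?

First element 27 is already 'sorted'
Insert 25: shifted 1 elements -> [25, 27, 20, -6, 17, 30]
Insert 20: shifted 2 elements -> [20, 25, 27, -6, 17, 30]
Insert -6: shifted 3 elements -> [-6, 20, 25, 27, 17, 30]
Insert 17: shifted 3 elements -> [-6, 17, 20, 25, 27, 30]
Insert 30: shifted 0 elements -> [-6, 17, 20, 25, 27, 30]


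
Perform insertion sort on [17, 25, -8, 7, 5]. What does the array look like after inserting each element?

First element 17 is already 'sorted'
Insert 25: shifted 0 elements -> [17, 25, -8, 7, 5]
Insert -8: shifted 2 elements -> [-8, 17, 25, 7, 5]
Insert 7: shifted 2 elements -> [-8, 7, 17, 25, 5]
Insert 5: shifted 3 elements -> [-8, 5, 7, 17, 25]


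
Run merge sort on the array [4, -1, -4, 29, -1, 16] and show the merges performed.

Divide and conquer:
  Merge [-1] + [-4] -> [-4, -1]
  Merge [4] + [-4, -1] -> [-4, -1, 4]
  Merge [-1] + [16] -> [-1, 16]
  Merge [29] + [-1, 16] -> [-1, 16, 29]
  Merge [-4, -1, 4] + [-1, 16, 29] -> [-4, -1, -1, 4, 16, 29]


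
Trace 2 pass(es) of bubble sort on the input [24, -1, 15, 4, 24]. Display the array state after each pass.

After pass 1: [-1, 15, 4, 24, 24] (3 swaps)
After pass 2: [-1, 4, 15, 24, 24] (1 swaps)
Total swaps: 4


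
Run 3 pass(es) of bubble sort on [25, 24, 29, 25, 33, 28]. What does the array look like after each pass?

After pass 1: [24, 25, 25, 29, 28, 33] (3 swaps)
After pass 2: [24, 25, 25, 28, 29, 33] (1 swaps)
After pass 3: [24, 25, 25, 28, 29, 33] (0 swaps)
Total swaps: 4


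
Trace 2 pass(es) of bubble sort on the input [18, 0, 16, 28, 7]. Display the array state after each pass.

After pass 1: [0, 16, 18, 7, 28] (3 swaps)
After pass 2: [0, 16, 7, 18, 28] (1 swaps)
Total swaps: 4


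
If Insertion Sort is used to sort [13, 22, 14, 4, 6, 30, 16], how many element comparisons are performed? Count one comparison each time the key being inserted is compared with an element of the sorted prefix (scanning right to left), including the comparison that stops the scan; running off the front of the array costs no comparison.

Insert 22: 13 <= 22 (stop) = 1 comparison(s) -> [13, 22, 14, 4, 6, 30, 16]
Insert 14: 22 > 14 (shift), 13 <= 14 (stop) = 2 comparison(s) -> [13, 14, 22, 4, 6, 30, 16]
Insert 4: 22 > 4 (shift), 14 > 4 (shift), 13 > 4 (shift), reached front = 3 comparison(s) -> [4, 13, 14, 22, 6, 30, 16]
Insert 6: 22 > 6 (shift), 14 > 6 (shift), 13 > 6 (shift), 4 <= 6 (stop) = 4 comparison(s) -> [4, 6, 13, 14, 22, 30, 16]
Insert 30: 22 <= 30 (stop) = 1 comparison(s) -> [4, 6, 13, 14, 22, 30, 16]
Insert 16: 30 > 16 (shift), 22 > 16 (shift), 14 <= 16 (stop) = 3 comparison(s) -> [4, 6, 13, 14, 16, 22, 30]
Total comparisons: 1 + 2 + 3 + 4 + 1 + 3 = 14


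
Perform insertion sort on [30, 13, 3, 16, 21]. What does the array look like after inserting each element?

First element 30 is already 'sorted'
Insert 13: shifted 1 elements -> [13, 30, 3, 16, 21]
Insert 3: shifted 2 elements -> [3, 13, 30, 16, 21]
Insert 16: shifted 1 elements -> [3, 13, 16, 30, 21]
Insert 21: shifted 1 elements -> [3, 13, 16, 21, 30]


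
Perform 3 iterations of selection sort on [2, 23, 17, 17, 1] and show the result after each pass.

Pass 1: Select minimum 1 at index 4, swap -> [1, 23, 17, 17, 2]
Pass 2: Select minimum 2 at index 4, swap -> [1, 2, 17, 17, 23]
Pass 3: Select minimum 17 at index 2, swap -> [1, 2, 17, 17, 23]


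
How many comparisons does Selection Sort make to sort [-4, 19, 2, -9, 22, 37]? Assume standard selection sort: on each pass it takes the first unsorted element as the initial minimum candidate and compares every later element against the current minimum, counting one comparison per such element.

Pass 1: scan indices 1..5 for the minimum = 5 comparison(s); min is -9, place at index 0 -> [-9, 19, 2, -4, 22, 37]
Pass 2: scan indices 2..5 for the minimum = 4 comparison(s); min is -4, place at index 1 -> [-9, -4, 2, 19, 22, 37]
Pass 3: scan indices 3..5 for the minimum = 3 comparison(s); min is 2, place at index 2 -> [-9, -4, 2, 19, 22, 37]
Pass 4: scan indices 4..5 for the minimum = 2 comparison(s); min is 19, place at index 3 -> [-9, -4, 2, 19, 22, 37]
Pass 5: scan indices 5..5 for the minimum = 1 comparison(s); min is 22, place at index 4 -> [-9, -4, 2, 19, 22, 37]
Selection sort always scans the whole unsorted suffix, so the count is (n-1) + (n-2) + ... + 1 = n(n-1)/2 = 6*5/2 = 15 regardless of the input order.
Total comparisons: 5 + 4 + 3 + 2 + 1 = 15


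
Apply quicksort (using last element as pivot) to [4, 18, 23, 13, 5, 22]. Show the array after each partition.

Partition 1: pivot=22 at index 4 -> [4, 18, 13, 5, 22, 23]
Partition 2: pivot=5 at index 1 -> [4, 5, 13, 18, 22, 23]
Partition 3: pivot=18 at index 3 -> [4, 5, 13, 18, 22, 23]


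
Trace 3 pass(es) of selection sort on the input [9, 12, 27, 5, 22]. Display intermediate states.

Pass 1: Select minimum 5 at index 3, swap -> [5, 12, 27, 9, 22]
Pass 2: Select minimum 9 at index 3, swap -> [5, 9, 27, 12, 22]
Pass 3: Select minimum 12 at index 3, swap -> [5, 9, 12, 27, 22]


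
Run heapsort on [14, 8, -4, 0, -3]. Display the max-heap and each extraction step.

Build heap: [14, 8, -4, 0, -3]
Extract 14: [8, 0, -4, -3, 14]
Extract 8: [0, -3, -4, 8, 14]
Extract 0: [-3, -4, 0, 8, 14]
Extract -3: [-4, -3, 0, 8, 14]


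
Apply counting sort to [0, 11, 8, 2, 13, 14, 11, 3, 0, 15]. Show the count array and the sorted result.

Count array: [2, 0, 1, 1, 0, 0, 0, 0, 1, 0, 0, 2, 0, 1, 1, 1]
(count[i] = number of elements equal to i)
Cumulative count: [2, 2, 3, 4, 4, 4, 4, 4, 5, 5, 5, 7, 7, 8, 9, 10]
Sorted: [0, 0, 2, 3, 8, 11, 11, 13, 14, 15]


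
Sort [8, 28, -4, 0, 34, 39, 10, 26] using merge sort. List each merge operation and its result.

Divide and conquer:
  Merge [8] + [28] -> [8, 28]
  Merge [-4] + [0] -> [-4, 0]
  Merge [8, 28] + [-4, 0] -> [-4, 0, 8, 28]
  Merge [34] + [39] -> [34, 39]
  Merge [10] + [26] -> [10, 26]
  Merge [34, 39] + [10, 26] -> [10, 26, 34, 39]
  Merge [-4, 0, 8, 28] + [10, 26, 34, 39] -> [-4, 0, 8, 10, 26, 28, 34, 39]


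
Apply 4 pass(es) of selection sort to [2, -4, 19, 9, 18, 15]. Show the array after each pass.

Pass 1: Select minimum -4 at index 1, swap -> [-4, 2, 19, 9, 18, 15]
Pass 2: Select minimum 2 at index 1, swap -> [-4, 2, 19, 9, 18, 15]
Pass 3: Select minimum 9 at index 3, swap -> [-4, 2, 9, 19, 18, 15]
Pass 4: Select minimum 15 at index 5, swap -> [-4, 2, 9, 15, 18, 19]


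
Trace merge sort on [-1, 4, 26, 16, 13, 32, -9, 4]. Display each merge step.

Divide and conquer:
  Merge [-1] + [4] -> [-1, 4]
  Merge [26] + [16] -> [16, 26]
  Merge [-1, 4] + [16, 26] -> [-1, 4, 16, 26]
  Merge [13] + [32] -> [13, 32]
  Merge [-9] + [4] -> [-9, 4]
  Merge [13, 32] + [-9, 4] -> [-9, 4, 13, 32]
  Merge [-1, 4, 16, 26] + [-9, 4, 13, 32] -> [-9, -1, 4, 4, 13, 16, 26, 32]


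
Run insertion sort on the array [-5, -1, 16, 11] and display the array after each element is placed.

First element -5 is already 'sorted'
Insert -1: shifted 0 elements -> [-5, -1, 16, 11]
Insert 16: shifted 0 elements -> [-5, -1, 16, 11]
Insert 11: shifted 1 elements -> [-5, -1, 11, 16]


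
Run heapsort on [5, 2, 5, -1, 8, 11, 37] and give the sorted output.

Build heap: [37, 8, 11, -1, 2, 5, 5]
Extract 37: [11, 8, 5, -1, 2, 5, 37]
Extract 11: [8, 5, 5, -1, 2, 11, 37]
Extract 8: [5, 2, 5, -1, 8, 11, 37]
Extract 5: [5, 2, -1, 5, 8, 11, 37]
Extract 5: [2, -1, 5, 5, 8, 11, 37]
Extract 2: [-1, 2, 5, 5, 8, 11, 37]


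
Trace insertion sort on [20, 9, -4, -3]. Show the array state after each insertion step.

First element 20 is already 'sorted'
Insert 9: shifted 1 elements -> [9, 20, -4, -3]
Insert -4: shifted 2 elements -> [-4, 9, 20, -3]
Insert -3: shifted 2 elements -> [-4, -3, 9, 20]


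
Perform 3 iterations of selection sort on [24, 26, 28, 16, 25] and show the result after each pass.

Pass 1: Select minimum 16 at index 3, swap -> [16, 26, 28, 24, 25]
Pass 2: Select minimum 24 at index 3, swap -> [16, 24, 28, 26, 25]
Pass 3: Select minimum 25 at index 4, swap -> [16, 24, 25, 26, 28]


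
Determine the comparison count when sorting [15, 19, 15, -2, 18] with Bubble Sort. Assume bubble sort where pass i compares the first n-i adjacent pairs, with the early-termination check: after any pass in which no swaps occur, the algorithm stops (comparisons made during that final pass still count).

Pass 1: compare adjacent pairs (0,1)..(3,4) = 4 comparison(s), 3 swap(s) -> [15, 15, -2, 18, 19]
Pass 2: compare adjacent pairs (0,1)..(2,3) = 3 comparison(s), 1 swap(s) -> [15, -2, 15, 18, 19]
Pass 3: compare adjacent pairs (0,1)..(1,2) = 2 comparison(s), 1 swap(s) -> [-2, 15, 15, 18, 19]
Pass 4: compare adjacent pairs (0,1)..(0,1) = 1 comparison(s), 0 swap(s) -> [-2, 15, 15, 18, 19]
No swaps in this pass, so bubble sort stops here.
Total comparisons: 4 + 3 + 2 + 1 = 10


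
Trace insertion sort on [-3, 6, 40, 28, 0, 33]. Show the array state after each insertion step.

First element -3 is already 'sorted'
Insert 6: shifted 0 elements -> [-3, 6, 40, 28, 0, 33]
Insert 40: shifted 0 elements -> [-3, 6, 40, 28, 0, 33]
Insert 28: shifted 1 elements -> [-3, 6, 28, 40, 0, 33]
Insert 0: shifted 3 elements -> [-3, 0, 6, 28, 40, 33]
Insert 33: shifted 1 elements -> [-3, 0, 6, 28, 33, 40]


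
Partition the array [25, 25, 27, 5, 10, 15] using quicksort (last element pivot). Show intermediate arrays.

Partition 1: pivot=15 at index 2 -> [5, 10, 15, 25, 25, 27]
Partition 2: pivot=10 at index 1 -> [5, 10, 15, 25, 25, 27]
Partition 3: pivot=27 at index 5 -> [5, 10, 15, 25, 25, 27]
Partition 4: pivot=25 at index 4 -> [5, 10, 15, 25, 25, 27]


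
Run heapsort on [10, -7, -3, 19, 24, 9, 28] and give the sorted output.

Build heap: [28, 24, 10, 19, -7, 9, -3]
Extract 28: [24, 19, 10, -3, -7, 9, 28]
Extract 24: [19, 9, 10, -3, -7, 24, 28]
Extract 19: [10, 9, -7, -3, 19, 24, 28]
Extract 10: [9, -3, -7, 10, 19, 24, 28]
Extract 9: [-3, -7, 9, 10, 19, 24, 28]
Extract -3: [-7, -3, 9, 10, 19, 24, 28]


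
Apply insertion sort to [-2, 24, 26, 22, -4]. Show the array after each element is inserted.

First element -2 is already 'sorted'
Insert 24: shifted 0 elements -> [-2, 24, 26, 22, -4]
Insert 26: shifted 0 elements -> [-2, 24, 26, 22, -4]
Insert 22: shifted 2 elements -> [-2, 22, 24, 26, -4]
Insert -4: shifted 4 elements -> [-4, -2, 22, 24, 26]


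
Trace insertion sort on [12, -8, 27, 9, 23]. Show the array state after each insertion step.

First element 12 is already 'sorted'
Insert -8: shifted 1 elements -> [-8, 12, 27, 9, 23]
Insert 27: shifted 0 elements -> [-8, 12, 27, 9, 23]
Insert 9: shifted 2 elements -> [-8, 9, 12, 27, 23]
Insert 23: shifted 1 elements -> [-8, 9, 12, 23, 27]


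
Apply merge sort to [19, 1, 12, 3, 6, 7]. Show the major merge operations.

Divide and conquer:
  Merge [1] + [12] -> [1, 12]
  Merge [19] + [1, 12] -> [1, 12, 19]
  Merge [6] + [7] -> [6, 7]
  Merge [3] + [6, 7] -> [3, 6, 7]
  Merge [1, 12, 19] + [3, 6, 7] -> [1, 3, 6, 7, 12, 19]


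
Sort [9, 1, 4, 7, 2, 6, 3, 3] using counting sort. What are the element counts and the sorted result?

Count array: [0, 1, 1, 2, 1, 0, 1, 1, 0, 1]
(count[i] = number of elements equal to i)
Cumulative count: [0, 1, 2, 4, 5, 5, 6, 7, 7, 8]
Sorted: [1, 2, 3, 3, 4, 6, 7, 9]


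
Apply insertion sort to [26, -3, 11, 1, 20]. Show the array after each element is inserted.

First element 26 is already 'sorted'
Insert -3: shifted 1 elements -> [-3, 26, 11, 1, 20]
Insert 11: shifted 1 elements -> [-3, 11, 26, 1, 20]
Insert 1: shifted 2 elements -> [-3, 1, 11, 26, 20]
Insert 20: shifted 1 elements -> [-3, 1, 11, 20, 26]


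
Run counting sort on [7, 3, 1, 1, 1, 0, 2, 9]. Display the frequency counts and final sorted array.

Count array: [1, 3, 1, 1, 0, 0, 0, 1, 0, 1]
(count[i] = number of elements equal to i)
Cumulative count: [1, 4, 5, 6, 6, 6, 6, 7, 7, 8]
Sorted: [0, 1, 1, 1, 2, 3, 7, 9]


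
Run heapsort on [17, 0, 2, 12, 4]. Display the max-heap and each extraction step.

Build heap: [17, 12, 2, 0, 4]
Extract 17: [12, 4, 2, 0, 17]
Extract 12: [4, 0, 2, 12, 17]
Extract 4: [2, 0, 4, 12, 17]
Extract 2: [0, 2, 4, 12, 17]


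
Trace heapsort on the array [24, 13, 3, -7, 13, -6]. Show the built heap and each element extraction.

Build heap: [24, 13, 3, -7, 13, -6]
Extract 24: [13, 13, 3, -7, -6, 24]
Extract 13: [13, -6, 3, -7, 13, 24]
Extract 13: [3, -6, -7, 13, 13, 24]
Extract 3: [-6, -7, 3, 13, 13, 24]
Extract -6: [-7, -6, 3, 13, 13, 24]


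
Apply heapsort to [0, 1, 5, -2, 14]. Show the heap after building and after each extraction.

Build heap: [14, 1, 5, -2, 0]
Extract 14: [5, 1, 0, -2, 14]
Extract 5: [1, -2, 0, 5, 14]
Extract 1: [0, -2, 1, 5, 14]
Extract 0: [-2, 0, 1, 5, 14]


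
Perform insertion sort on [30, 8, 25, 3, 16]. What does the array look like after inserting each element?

First element 30 is already 'sorted'
Insert 8: shifted 1 elements -> [8, 30, 25, 3, 16]
Insert 25: shifted 1 elements -> [8, 25, 30, 3, 16]
Insert 3: shifted 3 elements -> [3, 8, 25, 30, 16]
Insert 16: shifted 2 elements -> [3, 8, 16, 25, 30]


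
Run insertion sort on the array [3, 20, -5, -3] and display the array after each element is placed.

First element 3 is already 'sorted'
Insert 20: shifted 0 elements -> [3, 20, -5, -3]
Insert -5: shifted 2 elements -> [-5, 3, 20, -3]
Insert -3: shifted 2 elements -> [-5, -3, 3, 20]


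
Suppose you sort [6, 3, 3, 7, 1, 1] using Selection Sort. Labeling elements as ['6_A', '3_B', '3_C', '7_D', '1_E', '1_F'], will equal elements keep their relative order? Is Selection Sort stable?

Trace Selection Sort on the labeled array (the key is the number; the letter only tracks identity):
  Pass 1: minimum of unsorted part is 1_E at index 4; swap it with 6_A at index 0 -> [1_E, 3_B, 3_C, 7_D, 6_A, 1_F]
  Pass 2: minimum of unsorted part is 1_F at index 5; swap it with 3_B at index 1 -> [1_E, 1_F, 3_C, 7_D, 6_A, 3_B]
  Pass 3: minimum 3_C is already at index 2; no swap -> [1_E, 1_F, 3_C, 7_D, 6_A, 3_B]
  Pass 4: minimum of unsorted part is 3_B at index 5; swap it with 7_D at index 3 -> [1_E, 1_F, 3_C, 3_B, 6_A, 7_D]
  Pass 5: minimum 6_A is already at index 4; no swap -> [1_E, 1_F, 3_C, 3_B, 6_A, 7_D]
Final order: [1_E, 1_F, 3_C, 3_B, 6_A, 7_D]
Equal keys:
  value 1: originally 1_E, 1_F; after sorting 1_E, 1_F -> order preserved
  value 3: originally 3_B, 3_C; after sorting 3_C, 3_B -> order changed
Equal keys were reordered, so Selection Sort is not stable: the long-range swap that moves the minimum into place can carry an element past an equal key. (One such input is enough; an unstable sort may happen to preserve order on other inputs, but it gives no guarantee.)
Answer: Not stable


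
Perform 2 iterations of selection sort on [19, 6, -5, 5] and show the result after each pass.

Pass 1: Select minimum -5 at index 2, swap -> [-5, 6, 19, 5]
Pass 2: Select minimum 5 at index 3, swap -> [-5, 5, 19, 6]


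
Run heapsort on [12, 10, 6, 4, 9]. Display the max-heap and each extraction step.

Build heap: [12, 10, 6, 4, 9]
Extract 12: [10, 9, 6, 4, 12]
Extract 10: [9, 4, 6, 10, 12]
Extract 9: [6, 4, 9, 10, 12]
Extract 6: [4, 6, 9, 10, 12]


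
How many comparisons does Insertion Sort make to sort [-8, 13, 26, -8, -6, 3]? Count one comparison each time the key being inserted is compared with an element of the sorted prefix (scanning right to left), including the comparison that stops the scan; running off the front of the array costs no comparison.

Insert 13: -8 <= 13 (stop) = 1 comparison(s) -> [-8, 13, 26, -8, -6, 3]
Insert 26: 13 <= 26 (stop) = 1 comparison(s) -> [-8, 13, 26, -8, -6, 3]
Insert -8: 26 > -8 (shift), 13 > -8 (shift), -8 <= -8 (stop) = 3 comparison(s) -> [-8, -8, 13, 26, -6, 3]
Insert -6: 26 > -6 (shift), 13 > -6 (shift), -8 <= -6 (stop) = 3 comparison(s) -> [-8, -8, -6, 13, 26, 3]
Insert 3: 26 > 3 (shift), 13 > 3 (shift), -6 <= 3 (stop) = 3 comparison(s) -> [-8, -8, -6, 3, 13, 26]
Total comparisons: 1 + 1 + 3 + 3 + 3 = 11


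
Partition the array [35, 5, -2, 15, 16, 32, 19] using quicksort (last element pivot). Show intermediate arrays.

Partition 1: pivot=19 at index 4 -> [5, -2, 15, 16, 19, 32, 35]
Partition 2: pivot=16 at index 3 -> [5, -2, 15, 16, 19, 32, 35]
Partition 3: pivot=15 at index 2 -> [5, -2, 15, 16, 19, 32, 35]
Partition 4: pivot=-2 at index 0 -> [-2, 5, 15, 16, 19, 32, 35]
Partition 5: pivot=35 at index 6 -> [-2, 5, 15, 16, 19, 32, 35]


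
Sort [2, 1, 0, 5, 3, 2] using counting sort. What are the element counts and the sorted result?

Count array: [1, 1, 2, 1, 0, 1]
(count[i] = number of elements equal to i)
Cumulative count: [1, 2, 4, 5, 5, 6]
Sorted: [0, 1, 2, 2, 3, 5]


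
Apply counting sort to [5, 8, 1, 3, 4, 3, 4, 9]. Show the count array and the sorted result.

Count array: [0, 1, 0, 2, 2, 1, 0, 0, 1, 1]
(count[i] = number of elements equal to i)
Cumulative count: [0, 1, 1, 3, 5, 6, 6, 6, 7, 8]
Sorted: [1, 3, 3, 4, 4, 5, 8, 9]


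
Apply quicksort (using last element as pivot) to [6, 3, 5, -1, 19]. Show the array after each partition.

Partition 1: pivot=19 at index 4 -> [6, 3, 5, -1, 19]
Partition 2: pivot=-1 at index 0 -> [-1, 3, 5, 6, 19]
Partition 3: pivot=6 at index 3 -> [-1, 3, 5, 6, 19]
Partition 4: pivot=5 at index 2 -> [-1, 3, 5, 6, 19]


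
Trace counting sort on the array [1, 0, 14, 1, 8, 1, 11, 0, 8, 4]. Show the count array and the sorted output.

Count array: [2, 3, 0, 0, 1, 0, 0, 0, 2, 0, 0, 1, 0, 0, 1]
(count[i] = number of elements equal to i)
Cumulative count: [2, 5, 5, 5, 6, 6, 6, 6, 8, 8, 8, 9, 9, 9, 10]
Sorted: [0, 0, 1, 1, 1, 4, 8, 8, 11, 14]


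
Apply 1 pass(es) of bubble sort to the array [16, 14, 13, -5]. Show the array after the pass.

After pass 1: [14, 13, -5, 16] (3 swaps)
Total swaps: 3


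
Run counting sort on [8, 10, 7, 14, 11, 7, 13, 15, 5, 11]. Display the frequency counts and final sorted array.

Count array: [0, 0, 0, 0, 0, 1, 0, 2, 1, 0, 1, 2, 0, 1, 1, 1]
(count[i] = number of elements equal to i)
Cumulative count: [0, 0, 0, 0, 0, 1, 1, 3, 4, 4, 5, 7, 7, 8, 9, 10]
Sorted: [5, 7, 7, 8, 10, 11, 11, 13, 14, 15]


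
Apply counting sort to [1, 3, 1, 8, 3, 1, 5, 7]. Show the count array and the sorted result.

Count array: [0, 3, 0, 2, 0, 1, 0, 1, 1]
(count[i] = number of elements equal to i)
Cumulative count: [0, 3, 3, 5, 5, 6, 6, 7, 8]
Sorted: [1, 1, 1, 3, 3, 5, 7, 8]


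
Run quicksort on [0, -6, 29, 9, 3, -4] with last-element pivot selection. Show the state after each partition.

Partition 1: pivot=-4 at index 1 -> [-6, -4, 29, 9, 3, 0]
Partition 2: pivot=0 at index 2 -> [-6, -4, 0, 9, 3, 29]
Partition 3: pivot=29 at index 5 -> [-6, -4, 0, 9, 3, 29]
Partition 4: pivot=3 at index 3 -> [-6, -4, 0, 3, 9, 29]


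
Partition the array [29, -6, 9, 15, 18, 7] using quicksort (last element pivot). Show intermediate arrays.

Partition 1: pivot=7 at index 1 -> [-6, 7, 9, 15, 18, 29]
Partition 2: pivot=29 at index 5 -> [-6, 7, 9, 15, 18, 29]
Partition 3: pivot=18 at index 4 -> [-6, 7, 9, 15, 18, 29]
Partition 4: pivot=15 at index 3 -> [-6, 7, 9, 15, 18, 29]


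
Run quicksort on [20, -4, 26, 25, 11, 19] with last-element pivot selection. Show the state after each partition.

Partition 1: pivot=19 at index 2 -> [-4, 11, 19, 25, 20, 26]
Partition 2: pivot=11 at index 1 -> [-4, 11, 19, 25, 20, 26]
Partition 3: pivot=26 at index 5 -> [-4, 11, 19, 25, 20, 26]
Partition 4: pivot=20 at index 3 -> [-4, 11, 19, 20, 25, 26]


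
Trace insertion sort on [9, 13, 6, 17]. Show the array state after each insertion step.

First element 9 is already 'sorted'
Insert 13: shifted 0 elements -> [9, 13, 6, 17]
Insert 6: shifted 2 elements -> [6, 9, 13, 17]
Insert 17: shifted 0 elements -> [6, 9, 13, 17]


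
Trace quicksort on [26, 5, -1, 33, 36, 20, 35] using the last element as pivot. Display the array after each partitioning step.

Partition 1: pivot=35 at index 5 -> [26, 5, -1, 33, 20, 35, 36]
Partition 2: pivot=20 at index 2 -> [5, -1, 20, 33, 26, 35, 36]
Partition 3: pivot=-1 at index 0 -> [-1, 5, 20, 33, 26, 35, 36]
Partition 4: pivot=26 at index 3 -> [-1, 5, 20, 26, 33, 35, 36]


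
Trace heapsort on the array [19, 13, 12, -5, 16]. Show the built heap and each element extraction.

Build heap: [19, 16, 12, -5, 13]
Extract 19: [16, 13, 12, -5, 19]
Extract 16: [13, -5, 12, 16, 19]
Extract 13: [12, -5, 13, 16, 19]
Extract 12: [-5, 12, 13, 16, 19]


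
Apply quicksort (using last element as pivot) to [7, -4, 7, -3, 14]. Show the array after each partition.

Partition 1: pivot=14 at index 4 -> [7, -4, 7, -3, 14]
Partition 2: pivot=-3 at index 1 -> [-4, -3, 7, 7, 14]
Partition 3: pivot=7 at index 3 -> [-4, -3, 7, 7, 14]


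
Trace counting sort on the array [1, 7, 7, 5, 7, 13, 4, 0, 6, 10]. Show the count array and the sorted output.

Count array: [1, 1, 0, 0, 1, 1, 1, 3, 0, 0, 1, 0, 0, 1]
(count[i] = number of elements equal to i)
Cumulative count: [1, 2, 2, 2, 3, 4, 5, 8, 8, 8, 9, 9, 9, 10]
Sorted: [0, 1, 4, 5, 6, 7, 7, 7, 10, 13]


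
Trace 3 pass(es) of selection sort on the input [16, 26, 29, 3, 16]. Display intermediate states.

Pass 1: Select minimum 3 at index 3, swap -> [3, 26, 29, 16, 16]
Pass 2: Select minimum 16 at index 3, swap -> [3, 16, 29, 26, 16]
Pass 3: Select minimum 16 at index 4, swap -> [3, 16, 16, 26, 29]


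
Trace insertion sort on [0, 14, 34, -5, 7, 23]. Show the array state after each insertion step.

First element 0 is already 'sorted'
Insert 14: shifted 0 elements -> [0, 14, 34, -5, 7, 23]
Insert 34: shifted 0 elements -> [0, 14, 34, -5, 7, 23]
Insert -5: shifted 3 elements -> [-5, 0, 14, 34, 7, 23]
Insert 7: shifted 2 elements -> [-5, 0, 7, 14, 34, 23]
Insert 23: shifted 1 elements -> [-5, 0, 7, 14, 23, 34]


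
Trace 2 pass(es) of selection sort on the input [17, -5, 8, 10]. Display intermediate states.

Pass 1: Select minimum -5 at index 1, swap -> [-5, 17, 8, 10]
Pass 2: Select minimum 8 at index 2, swap -> [-5, 8, 17, 10]


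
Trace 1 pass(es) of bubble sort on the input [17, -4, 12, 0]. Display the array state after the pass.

After pass 1: [-4, 12, 0, 17] (3 swaps)
Total swaps: 3


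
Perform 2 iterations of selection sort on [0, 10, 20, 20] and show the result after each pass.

Pass 1: Select minimum 0 at index 0, swap -> [0, 10, 20, 20]
Pass 2: Select minimum 10 at index 1, swap -> [0, 10, 20, 20]


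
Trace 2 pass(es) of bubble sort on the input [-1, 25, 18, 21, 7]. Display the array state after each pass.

After pass 1: [-1, 18, 21, 7, 25] (3 swaps)
After pass 2: [-1, 18, 7, 21, 25] (1 swaps)
Total swaps: 4


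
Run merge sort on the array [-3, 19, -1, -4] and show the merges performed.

Divide and conquer:
  Merge [-3] + [19] -> [-3, 19]
  Merge [-1] + [-4] -> [-4, -1]
  Merge [-3, 19] + [-4, -1] -> [-4, -3, -1, 19]


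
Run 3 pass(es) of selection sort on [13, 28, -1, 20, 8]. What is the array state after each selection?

Pass 1: Select minimum -1 at index 2, swap -> [-1, 28, 13, 20, 8]
Pass 2: Select minimum 8 at index 4, swap -> [-1, 8, 13, 20, 28]
Pass 3: Select minimum 13 at index 2, swap -> [-1, 8, 13, 20, 28]


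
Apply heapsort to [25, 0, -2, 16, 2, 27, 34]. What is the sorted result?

Build heap: [34, 16, 27, 0, 2, 25, -2]
Extract 34: [27, 16, 25, 0, 2, -2, 34]
Extract 27: [25, 16, -2, 0, 2, 27, 34]
Extract 25: [16, 2, -2, 0, 25, 27, 34]
Extract 16: [2, 0, -2, 16, 25, 27, 34]
Extract 2: [0, -2, 2, 16, 25, 27, 34]
Extract 0: [-2, 0, 2, 16, 25, 27, 34]


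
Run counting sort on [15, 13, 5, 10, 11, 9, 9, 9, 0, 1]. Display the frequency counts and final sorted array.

Count array: [1, 1, 0, 0, 0, 1, 0, 0, 0, 3, 1, 1, 0, 1, 0, 1]
(count[i] = number of elements equal to i)
Cumulative count: [1, 2, 2, 2, 2, 3, 3, 3, 3, 6, 7, 8, 8, 9, 9, 10]
Sorted: [0, 1, 5, 9, 9, 9, 10, 11, 13, 15]


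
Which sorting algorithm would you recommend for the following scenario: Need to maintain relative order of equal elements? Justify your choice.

Best choice: Merge sort or Insertion sort
Reason: Both are stable; quicksort and heapsort are not stable


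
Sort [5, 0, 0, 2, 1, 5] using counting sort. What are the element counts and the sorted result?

Count array: [2, 1, 1, 0, 0, 2]
(count[i] = number of elements equal to i)
Cumulative count: [2, 3, 4, 4, 4, 6]
Sorted: [0, 0, 1, 2, 5, 5]


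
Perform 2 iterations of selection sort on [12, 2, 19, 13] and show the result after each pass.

Pass 1: Select minimum 2 at index 1, swap -> [2, 12, 19, 13]
Pass 2: Select minimum 12 at index 1, swap -> [2, 12, 19, 13]
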